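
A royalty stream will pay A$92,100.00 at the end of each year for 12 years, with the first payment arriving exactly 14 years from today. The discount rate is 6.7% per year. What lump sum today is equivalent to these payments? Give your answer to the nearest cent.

Ordinary annuity of 12 payments, first payment at period 14.
Periodic rate r = 0.067 per year.
The ordinary-annuity PV formula values the stream one period before the first payment (period 13); discount that back 13 periods:
PV₀ = 92,100 × [1 − (1+r)^−12] / r × (1+r)^−13 = A$319,935.74

A$319,935.74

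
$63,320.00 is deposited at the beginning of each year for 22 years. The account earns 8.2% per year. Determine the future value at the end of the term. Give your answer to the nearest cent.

$3,895,496.90

This is an annuity due: 22 deposits of $63,320.00 at the beginning of each year.
Periodic rate r = 0.082 per year.
FV = PMT × [((1+r)^n − 1)/r] × (1+r) = 63,320 × [(1+r)^22 − 1] / r × (1+r) = $3,895,496.90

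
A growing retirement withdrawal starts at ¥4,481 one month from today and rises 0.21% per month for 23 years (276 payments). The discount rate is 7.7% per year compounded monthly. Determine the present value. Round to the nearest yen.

Periodic rate r = 0.077/12 per month; n is counted in months.
Growing ordinary annuity: PV = PMT₁ × [1 − ((1+g)/(1+r))^n] / (r − g) = 4,481 × [1 − ((1+0.0021)/(1+r))^276] / (r − 0.0021) = ¥721,112.

¥721,112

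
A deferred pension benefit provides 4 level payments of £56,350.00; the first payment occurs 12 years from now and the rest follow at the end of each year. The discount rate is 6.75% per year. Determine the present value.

Ordinary annuity of 4 payments, first payment at period 12.
Periodic rate r = 0.0675 per year.
The ordinary-annuity PV formula values the stream one period before the first payment (period 11); discount that back 11 periods:
PV₀ = 56,350 × [1 − (1+r)^−4] / r × (1+r)^−11 = £93,571.78

£93,571.78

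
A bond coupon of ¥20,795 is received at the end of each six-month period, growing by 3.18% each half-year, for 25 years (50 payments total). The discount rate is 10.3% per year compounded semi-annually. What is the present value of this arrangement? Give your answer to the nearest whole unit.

Periodic rate r = 0.103/2 per half-year; n is counted in half-years.
Growing ordinary annuity: PV = PMT₁ × [1 − ((1+g)/(1+r))^n] / (r − g) = 20,795 × [1 − ((1+0.0318)/(1+r))^50] / (r − 0.0318) = ¥645,564.

¥645,564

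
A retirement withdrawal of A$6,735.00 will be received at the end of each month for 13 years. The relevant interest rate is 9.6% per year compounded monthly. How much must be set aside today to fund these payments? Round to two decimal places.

A$598,987.81

This is an ordinary annuity: 156 payments of A$6,735.00 at the end of each month.
Periodic rate r = 0.096/12 per month; n is counted in months.
PV = PMT × [(1 − (1+r)^−n)/r] = 6,735 × [1 − (1+r)^−156] / r = A$598,987.81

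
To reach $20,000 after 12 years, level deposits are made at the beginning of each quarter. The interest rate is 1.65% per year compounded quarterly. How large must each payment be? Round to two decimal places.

$376.08

Level annuity due; solve FV = PMT × [((1+r)^n − 1)/r] × (1+r) for PMT.
Periodic rate r = 0.0165/4 per quarter; n is counted in quarters.
With n = 48: PMT = 20,000 / ([((1+r)^n − 1)/r] × (1+r)) = $376.08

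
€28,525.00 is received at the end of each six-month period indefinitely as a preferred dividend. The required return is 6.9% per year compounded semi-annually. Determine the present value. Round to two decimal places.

Periodic rate r = 0.069/2 per half-year.
Level perpetuity: PV = PMT / r = 28,525 / (0.069/2) = €826,811.59.

€826,811.59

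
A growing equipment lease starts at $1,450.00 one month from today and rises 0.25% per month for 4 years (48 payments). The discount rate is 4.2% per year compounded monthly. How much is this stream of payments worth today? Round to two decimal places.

$67,757.58

Periodic rate r = 0.042/12 per month; n is counted in months.
Growing ordinary annuity: PV = PMT₁ × [1 − ((1+g)/(1+r))^n] / (r − g) = 1,450 × [1 − ((1+0.0025)/(1+r))^48] / (r − 0.0025) = $67,757.58.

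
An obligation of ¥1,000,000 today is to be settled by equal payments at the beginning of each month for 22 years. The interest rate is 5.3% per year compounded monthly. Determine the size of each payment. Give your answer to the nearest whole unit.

¥6,395

Level annuity due; solve PV = PMT × [(1 − (1+r)^−n)/r] × (1+r) for PMT.
Periodic rate r = 0.053/12 per month; n is counted in months.
With n = 264: PMT = 1,000,000 / ([(1 − (1+r)^−n)/r] × (1+r)) = ¥6,395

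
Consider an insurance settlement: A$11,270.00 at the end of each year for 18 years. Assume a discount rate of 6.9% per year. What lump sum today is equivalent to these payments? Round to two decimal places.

This is an ordinary annuity: 18 payments of A$11,270.00 at the end of each year.
Periodic rate r = 0.069 per year.
PV = PMT × [(1 − (1+r)^−n)/r] = 11,270 × [1 − (1+r)^−18] / r = A$114,188.70

A$114,188.70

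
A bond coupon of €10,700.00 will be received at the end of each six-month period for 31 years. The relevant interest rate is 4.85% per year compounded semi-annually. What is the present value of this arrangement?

€341,351.78

This is an ordinary annuity: 62 payments of €10,700.00 at the end of each six-month period.
Periodic rate r = 0.0485/2 per half-year; n is counted in half-years.
PV = PMT × [(1 − (1+r)^−n)/r] = 10,700 × [1 − (1+r)^−62] / r = €341,351.78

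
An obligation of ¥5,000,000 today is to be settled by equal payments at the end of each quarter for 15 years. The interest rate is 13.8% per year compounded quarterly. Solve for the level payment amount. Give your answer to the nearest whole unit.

Level ordinary annuity; solve PV = PMT × [(1 − (1+r)^−n)/r] for PMT.
Periodic rate r = 0.138/4 per quarter; n is counted in quarters.
With n = 60: PMT = 5,000,000 / ([(1 − (1+r)^−n)/r]) = ¥198,428

¥198,428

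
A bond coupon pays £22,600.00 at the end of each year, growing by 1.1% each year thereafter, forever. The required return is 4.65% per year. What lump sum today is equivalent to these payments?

Periodic rate r = 0.0465 per year.
Growing perpetuity (Gordon): PV = PMT₁ / (r − g) = 22,600 / (r − 0.011) = £636,619.72.

£636,619.72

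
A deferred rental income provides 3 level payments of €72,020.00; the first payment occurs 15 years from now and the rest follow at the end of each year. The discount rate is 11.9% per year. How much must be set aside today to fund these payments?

Ordinary annuity of 3 payments, first payment at period 15.
Periodic rate r = 0.119 per year.
The ordinary-annuity PV formula values the stream one period before the first payment (period 14); discount that back 14 periods:
PV₀ = 72,020 × [1 − (1+r)^−3] / r × (1+r)^−14 = €35,902.21

€35,902.21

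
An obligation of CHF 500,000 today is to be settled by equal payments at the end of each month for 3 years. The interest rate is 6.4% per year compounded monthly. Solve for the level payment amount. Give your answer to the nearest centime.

Level ordinary annuity; solve PV = PMT × [(1 − (1+r)^−n)/r] for PMT.
Periodic rate r = 0.064/12 per month; n is counted in months.
With n = 36: PMT = 500,000 / ([(1 − (1+r)^−n)/r]) = CHF 15,301.75

CHF 15,301.75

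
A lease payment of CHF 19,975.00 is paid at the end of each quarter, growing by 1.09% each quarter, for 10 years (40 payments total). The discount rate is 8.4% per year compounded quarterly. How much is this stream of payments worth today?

Periodic rate r = 0.084/4 per quarter; n is counted in quarters.
Growing ordinary annuity: PV = PMT₁ × [1 − ((1+g)/(1+r))^n] / (r − g) = 19,975 × [1 − ((1+0.0109)/(1+r))^40] / (r − 0.0109) = CHF 648,910.62.

CHF 648,910.62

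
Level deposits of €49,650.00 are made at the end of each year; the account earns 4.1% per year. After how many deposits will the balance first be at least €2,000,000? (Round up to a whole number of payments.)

25 payments

Periodic rate r = 0.041 per year.
Ordinary annuity FV: 2,000,000 = 49,650 × [((1+r)^n − 1)/r].
(1+r)^n = 1 + 2,000,000 × r / 49,650, so n = ln(1 + 2,000,000·r/49,650) / ln(1+r) = 24.27.
Round up to a whole number of payments: n = 25.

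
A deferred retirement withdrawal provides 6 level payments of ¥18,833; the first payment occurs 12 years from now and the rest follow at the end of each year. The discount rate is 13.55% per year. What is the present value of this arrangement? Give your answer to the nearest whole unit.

¥18,325

Ordinary annuity of 6 payments, first payment at period 12.
Periodic rate r = 0.1355 per year.
The ordinary-annuity PV formula values the stream one period before the first payment (period 11); discount that back 11 periods:
PV₀ = 18,833 × [1 − (1+r)^−6] / r × (1+r)^−11 = ¥18,325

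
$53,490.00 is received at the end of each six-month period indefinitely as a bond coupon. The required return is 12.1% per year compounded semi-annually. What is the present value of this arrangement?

Periodic rate r = 0.121/2 per half-year.
Level perpetuity: PV = PMT / r = 53,490 / (0.121/2) = $884,132.23.

$884,132.23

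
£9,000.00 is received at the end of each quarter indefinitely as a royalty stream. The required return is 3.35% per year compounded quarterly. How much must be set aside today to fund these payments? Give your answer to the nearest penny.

£1,074,626.87

Periodic rate r = 0.0335/4 per quarter.
Level perpetuity: PV = PMT / r = 9,000 / (0.0335/4) = £1,074,626.87.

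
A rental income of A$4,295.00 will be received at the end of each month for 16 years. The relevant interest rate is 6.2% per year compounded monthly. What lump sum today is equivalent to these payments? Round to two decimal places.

A$522,231.08

This is an ordinary annuity: 192 payments of A$4,295.00 at the end of each month.
Periodic rate r = 0.062/12 per month; n is counted in months.
PV = PMT × [(1 − (1+r)^−n)/r] = 4,295 × [1 − (1+r)^−192] / r = A$522,231.08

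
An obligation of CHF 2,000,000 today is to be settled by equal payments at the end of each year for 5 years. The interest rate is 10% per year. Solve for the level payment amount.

CHF 527,594.96

Level ordinary annuity; solve PV = PMT × [(1 − (1+r)^−n)/r] for PMT.
Periodic rate r = 0.1 per year.
With n = 5: PMT = 2,000,000 / ([(1 − (1+r)^−n)/r]) = CHF 527,594.96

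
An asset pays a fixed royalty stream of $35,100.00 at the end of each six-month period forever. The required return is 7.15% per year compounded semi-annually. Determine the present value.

$981,818.18

Periodic rate r = 0.0715/2 per half-year.
Level perpetuity: PV = PMT / r = 35,100 / (0.0715/2) = $981,818.18.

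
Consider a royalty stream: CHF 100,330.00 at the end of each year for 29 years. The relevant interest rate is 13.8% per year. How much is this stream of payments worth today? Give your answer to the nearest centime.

This is an ordinary annuity: 29 payments of CHF 100,330.00 at the end of each year.
Periodic rate r = 0.138 per year.
PV = PMT × [(1 − (1+r)^−n)/r] = 100,330 × [1 − (1+r)^−29] / r = CHF 709,912.05

CHF 709,912.05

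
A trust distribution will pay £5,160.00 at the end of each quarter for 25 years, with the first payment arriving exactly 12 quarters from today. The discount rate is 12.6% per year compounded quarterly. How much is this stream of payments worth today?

Ordinary annuity of 100 payments, first payment at period 12.
Periodic rate r = 0.126/4 per quarter; n is counted in quarters.
The ordinary-annuity PV formula values the stream one period before the first payment (period 11); discount that back 11 periods:
PV₀ = 5,160 × [1 − (1+r)^−100] / r × (1+r)^−11 = £111,221.14

£111,221.14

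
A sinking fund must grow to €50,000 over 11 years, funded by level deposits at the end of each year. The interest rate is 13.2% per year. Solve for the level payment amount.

Level ordinary annuity; solve FV = PMT × [((1+r)^n − 1)/r] for PMT.
Periodic rate r = 0.132 per year.
With n = 11: PMT = 50,000 / ([((1+r)^n − 1)/r]) = €2,267.10

€2,267.10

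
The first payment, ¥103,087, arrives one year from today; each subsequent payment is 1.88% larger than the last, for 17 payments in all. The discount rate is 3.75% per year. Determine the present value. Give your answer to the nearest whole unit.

Periodic rate r = 0.0375 per year.
Growing ordinary annuity: PV = PMT₁ × [1 − ((1+g)/(1+r))^n] / (r − g) = 103,087 × [1 − ((1+0.0188)/(1+r))^17] / (r − 0.0188) = ¥1,466,203.

¥1,466,203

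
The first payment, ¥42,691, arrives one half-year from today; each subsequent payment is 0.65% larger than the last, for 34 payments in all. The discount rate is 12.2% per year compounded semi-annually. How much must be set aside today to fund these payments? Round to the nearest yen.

¥652,919

Periodic rate r = 0.122/2 per half-year; n is counted in half-years.
Growing ordinary annuity: PV = PMT₁ × [1 − ((1+g)/(1+r))^n] / (r − g) = 42,691 × [1 − ((1+0.0065)/(1+r))^34] / (r − 0.0065) = ¥652,919.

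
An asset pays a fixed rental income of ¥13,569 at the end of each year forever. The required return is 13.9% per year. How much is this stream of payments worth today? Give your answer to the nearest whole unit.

Periodic rate r = 0.139 per year.
Level perpetuity: PV = PMT / r = 13,569 / (0.139) = ¥97,619.

¥97,619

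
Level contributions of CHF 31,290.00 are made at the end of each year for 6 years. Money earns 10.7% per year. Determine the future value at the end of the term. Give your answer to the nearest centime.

CHF 245,725.26

This is an ordinary annuity: 6 deposits of CHF 31,290.00 at the end of each year.
Periodic rate r = 0.107 per year.
FV = PMT × [((1+r)^n − 1)/r] = 31,290 × [(1+r)^6 − 1] / r = CHF 245,725.26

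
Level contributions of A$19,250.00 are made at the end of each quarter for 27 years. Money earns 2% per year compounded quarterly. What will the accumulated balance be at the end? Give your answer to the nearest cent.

This is an ordinary annuity: 108 deposits of A$19,250.00 at the end of each quarter.
Periodic rate r = 0.02/4 per quarter; n is counted in quarters.
FV = PMT × [((1+r)^n − 1)/r] = 19,250 × [(1+r)^108 − 1] / r = A$2,747,743.07

A$2,747,743.07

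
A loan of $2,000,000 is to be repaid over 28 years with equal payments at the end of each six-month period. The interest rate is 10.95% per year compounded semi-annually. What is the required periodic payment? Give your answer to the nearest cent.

Level ordinary annuity; solve PV = PMT × [(1 − (1+r)^−n)/r] for PMT.
Periodic rate r = 0.1095/2 per half-year; n is counted in half-years.
With n = 56: PMT = 2,000,000 / ([(1 − (1+r)^−n)/r]) = $115,328.58

$115,328.58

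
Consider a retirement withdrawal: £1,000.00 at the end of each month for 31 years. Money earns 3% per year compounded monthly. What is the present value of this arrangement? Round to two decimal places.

£241,995.25

This is an ordinary annuity: 372 payments of £1,000.00 at the end of each month.
Periodic rate r = 0.03/12 per month; n is counted in months.
PV = PMT × [(1 − (1+r)^−n)/r] = 1,000 × [1 − (1+r)^−372] / r = £241,995.25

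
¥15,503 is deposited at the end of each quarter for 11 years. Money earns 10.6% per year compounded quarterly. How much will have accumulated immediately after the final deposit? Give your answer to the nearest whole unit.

This is an ordinary annuity: 44 deposits of ¥15,503 at the end of each quarter.
Periodic rate r = 0.106/4 per quarter; n is counted in quarters.
FV = PMT × [((1+r)^n − 1)/r] = 15,503 × [(1+r)^44 − 1] / r = ¥1,264,096

¥1,264,096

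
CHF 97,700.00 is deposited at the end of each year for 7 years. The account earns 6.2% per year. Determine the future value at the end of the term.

This is an ordinary annuity: 7 deposits of CHF 97,700.00 at the end of each year.
Periodic rate r = 0.062 per year.
FV = PMT × [((1+r)^n − 1)/r] = 97,700 × [(1+r)^7 − 1] / r = CHF 825,095.87

CHF 825,095.87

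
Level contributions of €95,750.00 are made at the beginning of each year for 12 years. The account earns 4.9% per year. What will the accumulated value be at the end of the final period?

This is an annuity due: 12 deposits of €95,750.00 at the beginning of each year.
Periodic rate r = 0.049 per year.
FV = PMT × [((1+r)^n − 1)/r] × (1+r) = 95,750 × [(1+r)^12 − 1] / r × (1+r) = €1,589,520.25

€1,589,520.25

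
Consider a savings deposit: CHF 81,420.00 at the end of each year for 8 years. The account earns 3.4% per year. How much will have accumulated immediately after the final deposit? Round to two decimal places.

CHF 734,372.85

This is an ordinary annuity: 8 deposits of CHF 81,420.00 at the end of each year.
Periodic rate r = 0.034 per year.
FV = PMT × [((1+r)^n − 1)/r] = 81,420 × [(1+r)^8 − 1] / r = CHF 734,372.85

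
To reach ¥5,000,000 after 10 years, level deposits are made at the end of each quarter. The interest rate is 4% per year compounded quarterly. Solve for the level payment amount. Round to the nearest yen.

¥102,278

Level ordinary annuity; solve FV = PMT × [((1+r)^n − 1)/r] for PMT.
Periodic rate r = 0.04/4 per quarter; n is counted in quarters.
With n = 40: PMT = 5,000,000 / ([((1+r)^n − 1)/r]) = ¥102,278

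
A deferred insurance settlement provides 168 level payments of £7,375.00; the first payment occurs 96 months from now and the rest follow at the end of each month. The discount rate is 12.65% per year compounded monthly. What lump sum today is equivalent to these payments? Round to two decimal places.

£213,975.56

Ordinary annuity of 168 payments, first payment at period 96.
Periodic rate r = 0.1265/12 per month; n is counted in months.
The ordinary-annuity PV formula values the stream one period before the first payment (period 95); discount that back 95 periods:
PV₀ = 7,375 × [1 − (1+r)^−168] / r × (1+r)^−95 = £213,975.56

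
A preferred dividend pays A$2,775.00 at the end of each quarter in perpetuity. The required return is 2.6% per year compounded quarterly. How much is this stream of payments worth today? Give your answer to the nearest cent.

A$426,923.08

Periodic rate r = 0.026/4 per quarter.
Level perpetuity: PV = PMT / r = 2,775 / (0.026/4) = A$426,923.08.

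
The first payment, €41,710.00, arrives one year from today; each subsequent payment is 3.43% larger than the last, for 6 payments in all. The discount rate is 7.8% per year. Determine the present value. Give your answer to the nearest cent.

Periodic rate r = 0.078 per year.
Growing ordinary annuity: PV = PMT₁ × [1 − ((1+g)/(1+r))^n] / (r − g) = 41,710 × [1 − ((1+0.0343)/(1+r))^6] / (r − 0.0343) = €209,858.29.

€209,858.29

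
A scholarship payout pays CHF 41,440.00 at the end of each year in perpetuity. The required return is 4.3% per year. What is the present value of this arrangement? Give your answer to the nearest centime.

Periodic rate r = 0.043 per year.
Level perpetuity: PV = PMT / r = 41,440 / (0.043) = CHF 963,720.93.

CHF 963,720.93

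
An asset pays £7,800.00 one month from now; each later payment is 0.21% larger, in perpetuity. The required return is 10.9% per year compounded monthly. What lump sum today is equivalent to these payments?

£1,116,945.11

Periodic rate r = 0.109/12 per month.
Growing perpetuity (Gordon): PV = PMT₁ / (r − g) = 7,800 / (r − 0.0021) = £1,116,945.11.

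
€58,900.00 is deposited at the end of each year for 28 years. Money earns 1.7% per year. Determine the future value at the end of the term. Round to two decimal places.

This is an ordinary annuity: 28 deposits of €58,900.00 at the end of each year.
Periodic rate r = 0.017 per year.
FV = PMT × [((1+r)^n − 1)/r] = 58,900 × [(1+r)^28 − 1] / r = €2,089,897.51

€2,089,897.51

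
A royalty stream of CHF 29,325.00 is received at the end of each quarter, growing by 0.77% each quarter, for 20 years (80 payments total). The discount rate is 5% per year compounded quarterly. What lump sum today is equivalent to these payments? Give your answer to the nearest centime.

CHF 1,932,082.20

Periodic rate r = 0.05/4 per quarter; n is counted in quarters.
Growing ordinary annuity: PV = PMT₁ × [1 − ((1+g)/(1+r))^n] / (r − g) = 29,325 × [1 − ((1+0.0077)/(1+r))^80] / (r − 0.0077) = CHF 1,932,082.20.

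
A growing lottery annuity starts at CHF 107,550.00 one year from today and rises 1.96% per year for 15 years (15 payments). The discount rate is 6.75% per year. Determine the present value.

CHF 1,117,575.53

Periodic rate r = 0.0675 per year.
Growing ordinary annuity: PV = PMT₁ × [1 − ((1+g)/(1+r))^n] / (r − g) = 107,550 × [1 − ((1+0.0196)/(1+r))^15] / (r − 0.0196) = CHF 1,117,575.53.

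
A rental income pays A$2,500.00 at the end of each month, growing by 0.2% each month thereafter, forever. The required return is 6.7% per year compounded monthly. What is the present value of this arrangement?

A$697,674.42

Periodic rate r = 0.067/12 per month.
Growing perpetuity (Gordon): PV = PMT₁ / (r − g) = 2,500 / (r − 0.002) = A$697,674.42.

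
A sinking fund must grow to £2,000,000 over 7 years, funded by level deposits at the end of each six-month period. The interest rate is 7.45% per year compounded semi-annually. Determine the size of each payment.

Level ordinary annuity; solve FV = PMT × [((1+r)^n − 1)/r] for PMT.
Periodic rate r = 0.0745/2 per half-year; n is counted in half-years.
With n = 14: PMT = 2,000,000 / ([((1+r)^n − 1)/r]) = £111,416.64

£111,416.64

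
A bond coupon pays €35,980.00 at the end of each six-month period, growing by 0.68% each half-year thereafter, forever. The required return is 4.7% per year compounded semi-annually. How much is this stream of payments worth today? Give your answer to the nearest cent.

€2,154,491.02

Periodic rate r = 0.047/2 per half-year.
Growing perpetuity (Gordon): PV = PMT₁ / (r − g) = 35,980 / (r − 0.0068) = €2,154,491.02.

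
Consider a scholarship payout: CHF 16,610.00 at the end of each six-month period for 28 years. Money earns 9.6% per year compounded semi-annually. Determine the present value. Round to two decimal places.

This is an ordinary annuity: 56 payments of CHF 16,610.00 at the end of each six-month period.
Periodic rate r = 0.096/2 per half-year; n is counted in half-years.
PV = PMT × [(1 − (1+r)^−n)/r] = 16,610 × [1 − (1+r)^−56] / r = CHF 320,986.54

CHF 320,986.54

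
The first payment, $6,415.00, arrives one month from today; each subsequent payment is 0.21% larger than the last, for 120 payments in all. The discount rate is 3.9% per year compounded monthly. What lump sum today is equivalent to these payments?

Periodic rate r = 0.039/12 per month; n is counted in months.
Growing ordinary annuity: PV = PMT₁ × [1 − ((1+g)/(1+r))^n] / (r − g) = 6,415 × [1 − ((1+0.0021)/(1+r))^120] / (r − 0.0021) = $717,255.87.

$717,255.87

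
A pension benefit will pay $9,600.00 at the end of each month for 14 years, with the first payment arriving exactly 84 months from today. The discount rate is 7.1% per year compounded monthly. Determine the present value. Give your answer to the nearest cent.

Ordinary annuity of 168 payments, first payment at period 84.
Periodic rate r = 0.071/12 per month; n is counted in months.
The ordinary-annuity PV formula values the stream one period before the first payment (period 83); discount that back 83 periods:
PV₀ = 9,600 × [1 − (1+r)^−168] / r × (1+r)^−83 = $625,280.48

$625,280.48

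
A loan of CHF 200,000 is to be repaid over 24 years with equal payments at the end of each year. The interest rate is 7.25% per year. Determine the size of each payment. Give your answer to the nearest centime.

Level ordinary annuity; solve PV = PMT × [(1 − (1+r)^−n)/r] for PMT.
Periodic rate r = 0.0725 per year.
With n = 24: PMT = 200,000 / ([(1 − (1+r)^−n)/r]) = CHF 17,822.20

CHF 17,822.20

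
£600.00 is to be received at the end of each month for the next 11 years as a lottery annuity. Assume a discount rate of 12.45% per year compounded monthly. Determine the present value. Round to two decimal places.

This is an ordinary annuity: 132 payments of £600.00 at the end of each month.
Periodic rate r = 0.1245/12 per month; n is counted in months.
PV = PMT × [(1 − (1+r)^−n)/r] = 600 × [1 − (1+r)^−132] / r = £43,024.53

£43,024.53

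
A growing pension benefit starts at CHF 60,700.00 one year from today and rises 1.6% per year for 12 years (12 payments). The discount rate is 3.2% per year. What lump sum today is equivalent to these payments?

Periodic rate r = 0.032 per year.
Growing ordinary annuity: PV = PMT₁ × [1 − ((1+g)/(1+r))^n] / (r − g) = 60,700 × [1 − ((1+0.016)/(1+r))^12] / (r − 0.016) = CHF 648,632.78.

CHF 648,632.78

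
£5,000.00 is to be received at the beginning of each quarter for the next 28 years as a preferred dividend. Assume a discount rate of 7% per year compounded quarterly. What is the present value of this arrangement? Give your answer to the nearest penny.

This is an annuity due: 112 payments of £5,000.00 at the beginning of each quarter.
Periodic rate r = 0.07/4 per quarter; n is counted in quarters.
PV = PMT × [(1 − (1+r)^−n)/r] × (1+r) = 5,000 × [1 − (1+r)^−112] / r × (1+r) = £249,064.62

£249,064.62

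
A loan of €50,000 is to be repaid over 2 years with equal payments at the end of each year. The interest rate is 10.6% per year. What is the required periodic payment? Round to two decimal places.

Level ordinary annuity; solve PV = PMT × [(1 − (1+r)^−n)/r] for PMT.
Periodic rate r = 0.106 per year.
With n = 2: PMT = 50,000 / ([(1 − (1+r)^−n)/r]) = €29,041.69

€29,041.69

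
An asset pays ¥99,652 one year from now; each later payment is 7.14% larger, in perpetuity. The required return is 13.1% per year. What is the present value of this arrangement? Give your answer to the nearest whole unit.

Periodic rate r = 0.131 per year.
Growing perpetuity (Gordon): PV = PMT₁ / (r − g) = 99,652 / (r − 0.0714) = ¥1,672,013.

¥1,672,013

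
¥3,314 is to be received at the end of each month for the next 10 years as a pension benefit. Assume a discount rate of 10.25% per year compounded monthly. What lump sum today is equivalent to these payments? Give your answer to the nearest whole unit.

¥248,167

This is an ordinary annuity: 120 payments of ¥3,314 at the end of each month.
Periodic rate r = 0.1025/12 per month; n is counted in months.
PV = PMT × [(1 − (1+r)^−n)/r] = 3,314 × [1 − (1+r)^−120] / r = ¥248,167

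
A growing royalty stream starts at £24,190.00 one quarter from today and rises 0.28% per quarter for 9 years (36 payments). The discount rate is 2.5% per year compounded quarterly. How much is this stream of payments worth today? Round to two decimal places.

£815,467.04

Periodic rate r = 0.025/4 per quarter; n is counted in quarters.
Growing ordinary annuity: PV = PMT₁ × [1 − ((1+g)/(1+r))^n] / (r − g) = 24,190 × [1 − ((1+0.0028)/(1+r))^36] / (r − 0.0028) = £815,467.04.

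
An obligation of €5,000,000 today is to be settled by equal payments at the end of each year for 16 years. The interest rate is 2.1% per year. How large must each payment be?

Level ordinary annuity; solve PV = PMT × [(1 − (1+r)^−n)/r] for PMT.
Periodic rate r = 0.021 per year.
With n = 16: PMT = 5,000,000 / ([(1 − (1+r)^−n)/r]) = €371,174.09

€371,174.09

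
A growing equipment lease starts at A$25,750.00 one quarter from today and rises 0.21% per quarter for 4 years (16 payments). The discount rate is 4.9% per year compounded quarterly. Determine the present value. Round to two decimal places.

A$377,791.82

Periodic rate r = 0.049/4 per quarter; n is counted in quarters.
Growing ordinary annuity: PV = PMT₁ × [1 − ((1+g)/(1+r))^n] / (r − g) = 25,750 × [1 − ((1+0.0021)/(1+r))^16] / (r − 0.0021) = A$377,791.82.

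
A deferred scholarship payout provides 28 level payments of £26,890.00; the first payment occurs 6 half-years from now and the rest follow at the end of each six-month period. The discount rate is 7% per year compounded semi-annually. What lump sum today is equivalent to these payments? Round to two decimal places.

Ordinary annuity of 28 payments, first payment at period 6.
Periodic rate r = 0.07/2 per half-year; n is counted in half-years.
The ordinary-annuity PV formula values the stream one period before the first payment (period 5); discount that back 5 periods:
PV₀ = 26,890 × [1 − (1+r)^−28] / r × (1+r)^−5 = £399,992.94

£399,992.94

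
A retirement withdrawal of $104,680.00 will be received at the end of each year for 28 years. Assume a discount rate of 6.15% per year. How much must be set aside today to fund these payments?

$1,382,055.86

This is an ordinary annuity: 28 payments of $104,680.00 at the end of each year.
Periodic rate r = 0.0615 per year.
PV = PMT × [(1 − (1+r)^−n)/r] = 104,680 × [1 − (1+r)^−28] / r = $1,382,055.86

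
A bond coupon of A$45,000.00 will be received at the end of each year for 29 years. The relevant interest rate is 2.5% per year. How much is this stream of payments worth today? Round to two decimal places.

This is an ordinary annuity: 29 payments of A$45,000.00 at the end of each year.
Periodic rate r = 0.025 per year.
PV = PMT × [(1 − (1+r)^−n)/r] = 45,000 × [1 − (1+r)^−29] / r = A$920,409.75

A$920,409.75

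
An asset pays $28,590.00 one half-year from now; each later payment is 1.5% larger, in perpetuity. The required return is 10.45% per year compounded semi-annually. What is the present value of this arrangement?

$767,516.78

Periodic rate r = 0.1045/2 per half-year.
Growing perpetuity (Gordon): PV = PMT₁ / (r − g) = 28,590 / (r − 0.015) = $767,516.78.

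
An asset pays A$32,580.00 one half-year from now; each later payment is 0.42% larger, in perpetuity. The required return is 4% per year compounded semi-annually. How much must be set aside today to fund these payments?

Periodic rate r = 0.04/2 per half-year.
Growing perpetuity (Gordon): PV = PMT₁ / (r − g) = 32,580 / (r − 0.0042) = A$2,062,025.32.

A$2,062,025.32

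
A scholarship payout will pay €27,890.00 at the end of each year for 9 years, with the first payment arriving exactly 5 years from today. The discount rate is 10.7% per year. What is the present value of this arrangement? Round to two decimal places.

Ordinary annuity of 9 payments, first payment at period 5.
Periodic rate r = 0.107 per year.
The ordinary-annuity PV formula values the stream one period before the first payment (period 4); discount that back 4 periods:
PV₀ = 27,890 × [1 − (1+r)^−9] / r × (1+r)^−4 = €104,044.09

€104,044.09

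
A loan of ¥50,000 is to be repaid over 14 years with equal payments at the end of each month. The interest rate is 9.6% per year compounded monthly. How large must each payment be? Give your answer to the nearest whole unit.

Level ordinary annuity; solve PV = PMT × [(1 − (1+r)^−n)/r] for PMT.
Periodic rate r = 0.096/12 per month; n is counted in months.
With n = 168: PMT = 50,000 / ([(1 − (1+r)^−n)/r]) = ¥542

¥542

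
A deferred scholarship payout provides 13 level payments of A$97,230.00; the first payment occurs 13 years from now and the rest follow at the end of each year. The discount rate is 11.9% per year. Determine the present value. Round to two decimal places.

Ordinary annuity of 13 payments, first payment at period 13.
Periodic rate r = 0.119 per year.
The ordinary-annuity PV formula values the stream one period before the first payment (period 12); discount that back 12 periods:
PV₀ = 97,230 × [1 − (1+r)^−13] / r × (1+r)^−12 = A$162,831.26

A$162,831.26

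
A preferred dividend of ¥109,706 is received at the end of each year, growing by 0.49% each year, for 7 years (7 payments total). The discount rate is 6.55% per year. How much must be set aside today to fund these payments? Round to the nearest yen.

Periodic rate r = 0.0655 per year.
Growing ordinary annuity: PV = PMT₁ × [1 − ((1+g)/(1+r))^n] / (r − g) = 109,706 × [1 − ((1+0.0049)/(1+r))^7] / (r − 0.0049) = ¥608,775.

¥608,775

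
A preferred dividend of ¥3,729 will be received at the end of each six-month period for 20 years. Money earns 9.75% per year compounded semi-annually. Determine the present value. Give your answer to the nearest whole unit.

This is an ordinary annuity: 40 payments of ¥3,729 at the end of each six-month period.
Periodic rate r = 0.0975/2 per half-year; n is counted in half-years.
PV = PMT × [(1 − (1+r)^−n)/r] = 3,729 × [1 − (1+r)^−40] / r = ¥65,097

¥65,097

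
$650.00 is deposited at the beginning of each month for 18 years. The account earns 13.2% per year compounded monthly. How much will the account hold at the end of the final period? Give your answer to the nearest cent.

This is an annuity due: 216 deposits of $650.00 at the beginning of each month.
Periodic rate r = 0.132/12 per month; n is counted in months.
FV = PMT × [((1+r)^n − 1)/r] × (1+r) = 650 × [(1+r)^216 − 1] / r × (1+r) = $574,890.31

$574,890.31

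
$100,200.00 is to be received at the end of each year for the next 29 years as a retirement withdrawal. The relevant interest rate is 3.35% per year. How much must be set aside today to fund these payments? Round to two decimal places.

$1,840,723.99

This is an ordinary annuity: 29 payments of $100,200.00 at the end of each year.
Periodic rate r = 0.0335 per year.
PV = PMT × [(1 − (1+r)^−n)/r] = 100,200 × [1 − (1+r)^−29] / r = $1,840,723.99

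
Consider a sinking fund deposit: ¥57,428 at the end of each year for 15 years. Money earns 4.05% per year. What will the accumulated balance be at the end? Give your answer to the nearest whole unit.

This is an ordinary annuity: 15 deposits of ¥57,428 at the end of each year.
Periodic rate r = 0.0405 per year.
FV = PMT × [((1+r)^n − 1)/r] = 57,428 × [(1+r)^15 − 1] / r = ¥1,154,196

¥1,154,196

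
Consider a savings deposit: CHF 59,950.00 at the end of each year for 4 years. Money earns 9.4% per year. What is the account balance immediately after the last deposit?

CHF 275,780.47

This is an ordinary annuity: 4 deposits of CHF 59,950.00 at the end of each year.
Periodic rate r = 0.094 per year.
FV = PMT × [((1+r)^n − 1)/r] = 59,950 × [(1+r)^4 − 1] / r = CHF 275,780.47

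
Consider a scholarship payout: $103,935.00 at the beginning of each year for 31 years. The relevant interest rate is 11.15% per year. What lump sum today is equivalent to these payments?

$996,985.11

This is an annuity due: 31 payments of $103,935.00 at the beginning of each year.
Periodic rate r = 0.1115 per year.
PV = PMT × [(1 − (1+r)^−n)/r] × (1+r) = 103,935 × [1 − (1+r)^−31] / r × (1+r) = $996,985.11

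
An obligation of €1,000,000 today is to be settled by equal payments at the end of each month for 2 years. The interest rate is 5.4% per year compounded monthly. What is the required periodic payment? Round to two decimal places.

Level ordinary annuity; solve PV = PMT × [(1 − (1+r)^−n)/r] for PMT.
Periodic rate r = 0.054/12 per month; n is counted in months.
With n = 24: PMT = 1,000,000 / ([(1 − (1+r)^−n)/r]) = €44,050.75

€44,050.75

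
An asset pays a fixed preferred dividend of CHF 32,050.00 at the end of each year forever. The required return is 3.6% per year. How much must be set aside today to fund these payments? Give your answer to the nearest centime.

Periodic rate r = 0.036 per year.
Level perpetuity: PV = PMT / r = 32,050 / (0.036) = CHF 890,277.78.

CHF 890,277.78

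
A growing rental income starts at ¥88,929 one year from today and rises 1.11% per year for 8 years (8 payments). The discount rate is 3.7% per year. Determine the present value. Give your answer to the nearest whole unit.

¥628,981

Periodic rate r = 0.037 per year.
Growing ordinary annuity: PV = PMT₁ × [1 − ((1+g)/(1+r))^n] / (r − g) = 88,929 × [1 − ((1+0.0111)/(1+r))^8] / (r − 0.0111) = ¥628,981.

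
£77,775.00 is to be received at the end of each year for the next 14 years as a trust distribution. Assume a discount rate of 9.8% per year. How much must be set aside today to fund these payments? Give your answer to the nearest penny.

£579,243.97

This is an ordinary annuity: 14 payments of £77,775.00 at the end of each year.
Periodic rate r = 0.098 per year.
PV = PMT × [(1 − (1+r)^−n)/r] = 77,775 × [1 − (1+r)^−14] / r = £579,243.97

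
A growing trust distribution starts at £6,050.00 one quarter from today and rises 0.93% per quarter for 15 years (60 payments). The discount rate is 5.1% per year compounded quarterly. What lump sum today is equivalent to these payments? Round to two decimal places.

£324,671.44

Periodic rate r = 0.051/4 per quarter; n is counted in quarters.
Growing ordinary annuity: PV = PMT₁ × [1 − ((1+g)/(1+r))^n] / (r − g) = 6,050 × [1 − ((1+0.0093)/(1+r))^60] / (r − 0.0093) = £324,671.44.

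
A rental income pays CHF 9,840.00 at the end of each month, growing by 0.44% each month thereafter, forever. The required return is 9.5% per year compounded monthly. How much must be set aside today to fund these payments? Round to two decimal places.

CHF 2,798,104.27

Periodic rate r = 0.095/12 per month.
Growing perpetuity (Gordon): PV = PMT₁ / (r − g) = 9,840 / (r − 0.0044) = CHF 2,798,104.27.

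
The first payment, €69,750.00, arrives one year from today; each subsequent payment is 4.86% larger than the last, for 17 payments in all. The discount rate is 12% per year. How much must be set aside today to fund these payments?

€658,098.97

Periodic rate r = 0.12 per year.
Growing ordinary annuity: PV = PMT₁ × [1 − ((1+g)/(1+r))^n] / (r − g) = 69,750 × [1 − ((1+0.0486)/(1+r))^17] / (r − 0.0486) = €658,098.97.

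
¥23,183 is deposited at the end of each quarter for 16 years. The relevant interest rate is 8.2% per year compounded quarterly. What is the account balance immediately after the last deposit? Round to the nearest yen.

This is an ordinary annuity: 64 deposits of ¥23,183 at the end of each quarter.
Periodic rate r = 0.082/4 per quarter; n is counted in quarters.
FV = PMT × [((1+r)^n − 1)/r] = 23,183 × [(1+r)^64 − 1] / r = ¥3,013,395

¥3,013,395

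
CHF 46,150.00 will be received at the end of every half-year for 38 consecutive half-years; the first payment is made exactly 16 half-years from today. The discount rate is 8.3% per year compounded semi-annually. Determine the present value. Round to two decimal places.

Ordinary annuity of 38 payments, first payment at period 16.
Periodic rate r = 0.083/2 per half-year; n is counted in half-years.
The ordinary-annuity PV formula values the stream one period before the first payment (period 15); discount that back 15 periods:
PV₀ = 46,150 × [1 − (1+r)^−38] / r × (1+r)^−15 = CHF 475,395.84

CHF 475,395.84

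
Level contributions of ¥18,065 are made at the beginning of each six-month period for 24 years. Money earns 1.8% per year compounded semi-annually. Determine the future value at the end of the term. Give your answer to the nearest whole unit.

This is an annuity due: 48 deposits of ¥18,065 at the beginning of each six-month period.
Periodic rate r = 0.018/2 per half-year; n is counted in half-years.
FV = PMT × [((1+r)^n − 1)/r] × (1+r) = 18,065 × [(1+r)^48 − 1] / r × (1+r) = ¥1,088,311

¥1,088,311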